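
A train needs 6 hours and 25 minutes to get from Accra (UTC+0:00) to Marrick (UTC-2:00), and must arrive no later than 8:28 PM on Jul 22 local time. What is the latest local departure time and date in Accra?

Target arrival in UTC: 8:28 PM + 2:00 = 10:28 PM on Jul 22.
Subtract 6 hours 25 minutes → departure 4:03 PM UTC on Jul 22.
Accra is UTC+0, so departure is 4:03 PM on Jul 22.

4:03 PM on July 22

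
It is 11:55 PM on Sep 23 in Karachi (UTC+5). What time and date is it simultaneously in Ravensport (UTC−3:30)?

3:25 PM on September 23

In UTC: 11:55 PM − 5:00 = 6:55 PM on Sep 23.
Ravensport is UTC−3:30: 6:55 PM − 3:30 = 3:25 PM on Sep 23.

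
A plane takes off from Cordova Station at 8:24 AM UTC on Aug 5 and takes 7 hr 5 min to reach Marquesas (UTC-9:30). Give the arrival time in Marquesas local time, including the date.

Departure is given in UTC: 8:24 AM on Aug 5.
Add 7 hours 5 minutes → 3:29 PM UTC.
Marquesas is UTC−9:30: 3:29 PM − 9:30 = 5:59 AM on Aug 5.

5:59 AM on August 5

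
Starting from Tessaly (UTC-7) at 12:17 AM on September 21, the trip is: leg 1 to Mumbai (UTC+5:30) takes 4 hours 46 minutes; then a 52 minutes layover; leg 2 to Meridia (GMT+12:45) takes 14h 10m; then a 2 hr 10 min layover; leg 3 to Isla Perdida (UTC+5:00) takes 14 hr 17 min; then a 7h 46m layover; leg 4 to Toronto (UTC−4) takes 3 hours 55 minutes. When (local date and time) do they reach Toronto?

Convert departure to UTC: 12:17 AM + 7:00 = 7:17 AM UTC on Sep 21.
Add 4 hours 46 minutes leg 1 → 12:03 PM UTC.
Add 52 minutes layover in Mumbai → 12:55 PM UTC.
Add 14 hours and 10 minutes leg 2 → 3:05 AM UTC (Sep 22).
Add 2 hours 10 minutes layover in Meridia → 5:15 AM UTC.
Add 14 hours and 17 minutes leg 3 → 7:32 PM UTC.
Add 7 hours 46 minutes layover in Isla Perdida → 3:18 AM UTC (Sep 23).
Add 3 hours 55 minutes leg 4 → 7:13 AM UTC.
Toronto is UTC−4:00, so local arrival = 7:13 AM − 4:00 = 3:13 AM on Sep 23.

3:13 AM on September 23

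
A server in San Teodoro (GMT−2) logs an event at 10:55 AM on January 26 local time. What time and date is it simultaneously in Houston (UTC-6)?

Houston is 4:00 behind San Teodoro.
Shift by the zone difference: 10:55 AM − 4:00 = 6:55 AM on Jan 26 in Houston.

6:55 AM on January 26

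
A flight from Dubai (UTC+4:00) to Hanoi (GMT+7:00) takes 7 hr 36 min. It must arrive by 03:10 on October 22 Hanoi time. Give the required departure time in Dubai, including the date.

16:34 on October 21

Target arrival in UTC: 03:10 − 7:00 = 20:10 on Oct 21.
Subtract 7 hours 36 minutes → departure 12:34 UTC on Oct 21.
Dubai is UTC+4:00: 12:34 + 4:00 = 16:34 on Oct 21.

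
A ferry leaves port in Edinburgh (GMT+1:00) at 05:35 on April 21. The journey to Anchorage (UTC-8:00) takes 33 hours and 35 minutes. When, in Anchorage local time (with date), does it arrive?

06:10 on April 22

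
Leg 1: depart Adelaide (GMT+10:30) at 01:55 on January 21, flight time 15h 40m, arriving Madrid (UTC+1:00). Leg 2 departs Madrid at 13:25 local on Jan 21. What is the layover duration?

Convert departure to UTC: 01:55 − 10:30 = 15:25 UTC on Jan 20.
Add 15 hours 40 minutes flight time → 07:05 UTC (Jan 21).
Madrid is UTC+1:00, so local arrival = 07:05 + 1:00 = 08:05 on Jan 21.
Layover = 13:25 − 08:05 = 5 hours 20 minutes.

5 hours 20 minutes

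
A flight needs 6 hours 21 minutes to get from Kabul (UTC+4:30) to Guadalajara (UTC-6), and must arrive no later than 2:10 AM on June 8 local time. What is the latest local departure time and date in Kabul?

6:19 AM on June 8

Target arrival in UTC: 2:10 AM + 6:00 = 8:10 AM on Jun 8.
Subtract 6 hours 21 minutes → departure 1:49 AM UTC on Jun 8.
Kabul is UTC+4:30: 1:49 AM + 4:30 = 6:19 AM on Jun 8.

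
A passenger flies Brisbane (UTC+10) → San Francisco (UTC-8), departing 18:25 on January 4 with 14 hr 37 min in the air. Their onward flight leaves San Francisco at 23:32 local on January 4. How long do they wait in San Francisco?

8 hours 30 minutes

Convert departure to UTC: 18:25 − 10:00 = 08:25 UTC on Jan 4.
Add 14 hours 37 minutes flight time → 23:02 UTC.
San Francisco is UTC−8:00, so local arrival = 23:02 − 8:00 = 15:02 on Jan 4.
Layover = 23:32 − 15:02 = 8 hours 30 minutes.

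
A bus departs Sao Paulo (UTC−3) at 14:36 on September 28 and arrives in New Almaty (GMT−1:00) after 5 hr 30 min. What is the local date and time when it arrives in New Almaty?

New Almaty is 2:00 ahead of Sao Paulo.
After 5 hours and 30 minutes it is 20:06 in Sao Paulo.
Shift by the zone difference: 20:06 + 2:00 = 22:06 on Sep 28 in New Almaty.

22:06 on September 28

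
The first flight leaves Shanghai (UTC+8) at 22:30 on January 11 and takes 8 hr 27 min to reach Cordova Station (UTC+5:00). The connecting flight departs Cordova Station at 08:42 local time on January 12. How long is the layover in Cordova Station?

Convert departure to UTC: 22:30 − 8:00 = 14:30 UTC on Jan 11.
Add 8 hours and 27 minutes flight time → 22:57 UTC.
Cordova Station is UTC+5:00, so local arrival = 22:57 + 5:00 = 03:57 on Jan 12.
Layover = 08:42 − 03:57 = 4 hours 45 minutes.

4 hours 45 minutes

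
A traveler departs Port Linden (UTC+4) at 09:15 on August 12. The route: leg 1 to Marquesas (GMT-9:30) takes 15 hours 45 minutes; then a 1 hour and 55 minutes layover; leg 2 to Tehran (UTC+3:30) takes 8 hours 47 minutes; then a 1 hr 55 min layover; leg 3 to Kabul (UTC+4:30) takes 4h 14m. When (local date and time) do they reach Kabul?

18:21 on Aug 13

Convert departure to UTC: 09:15 − 4:00 = 05:15 UTC on Aug 12.
Add 15 hours and 45 minutes leg 1 → 21:00 UTC.
Add 1 hour and 55 minutes layover in Marquesas → 22:55 UTC.
Add 8 hours and 47 minutes leg 2 → 07:42 UTC (Aug 13).
Add 1 hour 55 minutes layover in Tehran → 09:37 UTC.
Add 4 hours 14 minutes leg 3 → 13:51 UTC.
Kabul is UTC+4:30, so local arrival = 13:51 + 4:30 = 18:21 on Aug 13.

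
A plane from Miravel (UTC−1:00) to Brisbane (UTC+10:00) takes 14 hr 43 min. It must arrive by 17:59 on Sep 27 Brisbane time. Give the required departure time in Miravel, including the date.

16:16 on September 26

Target arrival in UTC: 17:59 − 10:00 = 07:59 on Sep 27.
Subtract 14 hours 43 minutes → departure 17:16 UTC on Sep 26.
Miravel is UTC−1:00: 17:16 − 1:00 = 16:16 on Sep 26.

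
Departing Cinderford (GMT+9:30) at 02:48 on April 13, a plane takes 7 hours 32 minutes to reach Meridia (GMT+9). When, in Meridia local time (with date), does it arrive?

Convert departure to UTC: 02:48 − 9:30 = 17:18 UTC on Apr 12.
Add 7 hours 32 minutes travel time → 00:50 UTC (Apr 13).
Meridia is UTC+9:00, so local arrival = 00:50 + 9:00 = 09:50 on Apr 13.

09:50 on April 13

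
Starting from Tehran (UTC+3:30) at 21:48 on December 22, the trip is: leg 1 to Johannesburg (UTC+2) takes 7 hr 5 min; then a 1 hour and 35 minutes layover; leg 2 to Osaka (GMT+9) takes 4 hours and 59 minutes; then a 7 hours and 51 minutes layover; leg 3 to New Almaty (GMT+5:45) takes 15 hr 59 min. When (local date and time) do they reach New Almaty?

Convert departure to UTC: 21:48 − 3:30 = 18:18 UTC on Dec 22.
Add 7 hours 5 minutes leg 1 → 01:23 UTC (Dec 23).
Add 1 hour and 35 minutes layover in Johannesburg → 02:58 UTC.
Add 4 hours and 59 minutes leg 2 → 07:57 UTC.
Add 7 hours and 51 minutes layover in Osaka → 15:48 UTC.
Add 15 hours 59 minutes leg 3 → 07:47 UTC (Dec 24).
New Almaty is UTC+5:45, so local arrival = 07:47 + 5:45 = 13:32 on Dec 24.

13:32 on December 24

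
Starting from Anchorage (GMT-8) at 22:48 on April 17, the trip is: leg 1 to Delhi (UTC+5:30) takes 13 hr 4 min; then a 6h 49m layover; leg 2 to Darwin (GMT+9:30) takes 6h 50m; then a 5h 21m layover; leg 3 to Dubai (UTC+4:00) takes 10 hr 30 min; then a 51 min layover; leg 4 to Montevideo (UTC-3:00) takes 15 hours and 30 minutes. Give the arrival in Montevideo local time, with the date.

14:43 on April 20

Convert departure to UTC: 22:48 + 8:00 = 06:48 UTC on Apr 18.
Add 13 hours 4 minutes leg 1 → 19:52 UTC.
Add 6 hours and 49 minutes layover in Delhi → 02:41 UTC (Apr 19).
Add 6 hours and 50 minutes leg 2 → 09:31 UTC.
Add 5 hours 21 minutes layover in Darwin → 14:52 UTC.
Add 10 hours and 30 minutes leg 3 → 01:22 UTC (Apr 20).
Add 51 minutes layover in Dubai → 02:13 UTC.
Add 15 hours and 30 minutes leg 4 → 17:43 UTC.
Montevideo is UTC−3:00, so local arrival = 17:43 − 3:00 = 14:43 on Apr 20.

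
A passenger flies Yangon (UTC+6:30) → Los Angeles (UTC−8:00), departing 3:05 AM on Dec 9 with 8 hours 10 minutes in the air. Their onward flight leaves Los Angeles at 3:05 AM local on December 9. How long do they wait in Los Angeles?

Convert departure to UTC: 3:05 AM − 6:30 = 8:35 PM UTC on Dec 8.
Add 8 hours and 10 minutes flight time → 4:45 AM UTC (Dec 9).
Los Angeles is UTC−8:00, so local arrival = 4:45 AM − 8:00 = 8:45 PM on Dec 8.
Layover = 3:05 AM − 8:45 PM (+1 day) = 6 hours 20 minutes.

6 hours 20 minutes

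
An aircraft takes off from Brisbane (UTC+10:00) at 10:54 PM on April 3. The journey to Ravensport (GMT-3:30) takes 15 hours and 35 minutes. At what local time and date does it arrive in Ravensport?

Convert departure to UTC: 10:54 PM − 10:00 = 12:54 PM UTC on Apr 3.
Add 15 hours 35 minutes travel time → 4:29 AM UTC (Apr 4).
Ravensport is UTC−3:30, so local arrival = 4:29 AM − 3:30 = 12:59 AM on Apr 4.

12:59 AM on Apr 4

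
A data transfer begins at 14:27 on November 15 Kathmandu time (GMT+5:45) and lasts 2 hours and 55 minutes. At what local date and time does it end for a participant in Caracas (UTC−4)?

07:37 on Nov 15

Convert start to UTC: 14:27 − 5:45 = 08:42 UTC on Nov 15.
Add 2 hours and 55 minutes duration → 11:37 UTC.
Caracas is UTC−4:00, so local end time = 11:37 − 4:00 = 07:37 on Nov 15.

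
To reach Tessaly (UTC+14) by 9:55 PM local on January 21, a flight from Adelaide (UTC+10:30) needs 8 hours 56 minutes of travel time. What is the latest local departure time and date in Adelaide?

9:29 AM on January 21

Target arrival in UTC: 9:55 PM − 14:00 = 7:55 AM on Jan 21.
Subtract 8 hours 56 minutes → departure 10:59 PM UTC on Jan 20.
Adelaide is UTC+10:30: 10:59 PM + 10:30 = 9:29 AM on Jan 21.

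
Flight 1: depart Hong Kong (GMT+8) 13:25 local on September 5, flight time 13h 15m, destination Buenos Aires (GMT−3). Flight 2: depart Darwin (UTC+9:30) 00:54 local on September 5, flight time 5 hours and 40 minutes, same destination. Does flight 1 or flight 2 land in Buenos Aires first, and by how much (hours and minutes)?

the second, by 21 hours 36 minutes

Flight 1 in UTC: 13:25 − 8:00 = 05:25 on Sep 5.
+13 hours and 15 minutes → arrive 18:40 UTC on Sep 5.
Flight 2 in UTC: 00:54 − 9:30 = 15:24 on Sep 4.
+5 hours and 40 minutes → arrive 21:04 UTC on Sep 4.
Flight 2 lands earlier by 21 hours 36 minutes.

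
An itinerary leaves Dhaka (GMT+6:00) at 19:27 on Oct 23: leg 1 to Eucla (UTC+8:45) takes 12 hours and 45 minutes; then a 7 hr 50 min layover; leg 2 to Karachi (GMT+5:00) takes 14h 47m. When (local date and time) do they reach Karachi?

05:49 on October 25

Convert departure to UTC: 19:27 − 6:00 = 13:27 UTC on Oct 23.
Add 12 hours and 45 minutes leg 1 → 02:12 UTC (Oct 24).
Add 7 hours 50 minutes layover in Eucla → 10:02 UTC.
Add 14 hours and 47 minutes leg 2 → 00:49 UTC (Oct 25).
Karachi is UTC+5:00, so local arrival = 00:49 + 5:00 = 05:49 on Oct 25.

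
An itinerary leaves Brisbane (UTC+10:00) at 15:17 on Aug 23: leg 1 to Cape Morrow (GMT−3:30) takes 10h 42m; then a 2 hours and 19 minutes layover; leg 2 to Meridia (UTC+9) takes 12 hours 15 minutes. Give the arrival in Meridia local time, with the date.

15:33 on August 24

Convert departure to UTC: 15:17 − 10:00 = 05:17 UTC on Aug 23.
Add 10 hours 42 minutes leg 1 → 15:59 UTC.
Add 2 hours and 19 minutes layover in Cape Morrow → 18:18 UTC.
Add 12 hours and 15 minutes leg 2 → 06:33 UTC (Aug 24).
Meridia is UTC+9:00, so local arrival = 06:33 + 9:00 = 15:33 on Aug 24.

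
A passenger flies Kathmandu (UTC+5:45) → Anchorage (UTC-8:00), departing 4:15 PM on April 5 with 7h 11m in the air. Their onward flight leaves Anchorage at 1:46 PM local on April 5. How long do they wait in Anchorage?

4 hours 5 minutes

Convert departure to UTC: 4:15 PM − 5:45 = 10:30 AM UTC on Apr 5.
Add 7 hours and 11 minutes flight time → 5:41 PM UTC.
Anchorage is UTC−8:00, so local arrival = 5:41 PM − 8:00 = 9:41 AM on Apr 5.
Layover = 1:46 PM − 9:41 AM = 4 hours 5 minutes.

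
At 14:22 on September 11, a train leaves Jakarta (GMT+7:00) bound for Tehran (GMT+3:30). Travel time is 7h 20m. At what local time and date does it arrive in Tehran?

Convert departure to UTC: 14:22 − 7:00 = 07:22 UTC on Sep 11.
Add 7 hours 20 minutes travel time → 14:42 UTC.
Tehran is UTC+3:30, so local arrival = 14:42 + 3:30 = 18:12 on Sep 11.

18:12 on September 11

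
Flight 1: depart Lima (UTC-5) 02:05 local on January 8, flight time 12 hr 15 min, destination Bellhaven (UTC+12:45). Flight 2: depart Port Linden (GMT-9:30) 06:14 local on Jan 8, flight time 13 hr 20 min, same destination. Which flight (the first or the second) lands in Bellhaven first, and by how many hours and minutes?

Flight 1 in UTC: 02:05 + 5:00 = 07:05 on Jan 8.
+12 hours and 15 minutes → arrive 19:20 UTC on Jan 8.
Flight 2 in UTC: 06:14 + 9:30 = 15:44 on Jan 8.
+13 hours and 20 minutes → arrive 05:04 UTC on Jan 9.
Flight 1 lands earlier by 9 hours 44 minutes.

the first, by 9 hours 44 minutes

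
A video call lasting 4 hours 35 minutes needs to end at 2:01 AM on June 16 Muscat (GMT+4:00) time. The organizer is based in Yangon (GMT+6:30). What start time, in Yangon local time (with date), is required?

11:56 PM on June 15

Target end time in UTC: 2:01 AM − 4:00 = 10:01 PM on Jun 15.
Subtract 4 hours and 35 minutes → start 5:26 PM UTC on Jun 15.
Yangon is UTC+6:30: 5:26 PM + 6:30 = 11:56 PM on Jun 15.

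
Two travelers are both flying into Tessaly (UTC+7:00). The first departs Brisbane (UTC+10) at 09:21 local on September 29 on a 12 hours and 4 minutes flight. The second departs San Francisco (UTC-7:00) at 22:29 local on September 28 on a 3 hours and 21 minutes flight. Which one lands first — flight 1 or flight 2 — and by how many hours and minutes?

the second, by 2 hours 35 minutes

Flight 1 in UTC: 09:21 − 10:00 = 23:21 on Sep 28.
+12 hours 4 minutes → arrive 11:25 UTC on Sep 29.
Flight 2 in UTC: 22:29 + 7:00 = 05:29 on Sep 29.
+3 hours 21 minutes → arrive 08:50 UTC on Sep 29.
Flight 2 lands earlier by 2 hours 35 minutes.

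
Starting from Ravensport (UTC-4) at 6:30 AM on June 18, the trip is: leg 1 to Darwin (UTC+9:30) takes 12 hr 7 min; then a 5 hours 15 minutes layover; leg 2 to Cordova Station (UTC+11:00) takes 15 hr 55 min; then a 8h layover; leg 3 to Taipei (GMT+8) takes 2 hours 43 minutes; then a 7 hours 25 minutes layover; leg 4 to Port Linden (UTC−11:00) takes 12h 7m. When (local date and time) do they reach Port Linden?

3:02 PM on June 20

Convert departure to UTC: 6:30 AM + 4:00 = 10:30 AM UTC on Jun 18.
Add 12 hours 7 minutes leg 1 → 10:37 PM UTC.
Add 5 hours and 15 minutes layover in Darwin → 3:52 AM UTC (Jun 19).
Add 15 hours and 55 minutes leg 2 → 7:47 PM UTC.
Add 8 hours layover in Cordova Station → 3:47 AM UTC (Jun 20).
Add 2 hours and 43 minutes leg 3 → 6:30 AM UTC.
Add 7 hours and 25 minutes layover in Taipei → 1:55 PM UTC.
Add 12 hours and 7 minutes leg 4 → 2:02 AM UTC (Jun 21).
Port Linden is UTC−11:00, so local arrival = 2:02 AM − 11:00 = 3:02 PM on Jun 20.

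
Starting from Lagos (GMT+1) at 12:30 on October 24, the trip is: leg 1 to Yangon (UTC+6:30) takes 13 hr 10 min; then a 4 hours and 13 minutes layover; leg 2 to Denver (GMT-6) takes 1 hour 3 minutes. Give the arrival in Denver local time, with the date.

23:56 on Oct 24

Convert departure to UTC: 12:30 − 1:00 = 11:30 UTC on Oct 24.
Add 13 hours 10 minutes leg 1 → 00:40 UTC (Oct 25).
Add 4 hours 13 minutes layover in Yangon → 04:53 UTC.
Add 1 hour 3 minutes leg 2 → 05:56 UTC.
Denver is UTC−6:00, so local arrival = 05:56 − 6:00 = 23:56 on Oct 24.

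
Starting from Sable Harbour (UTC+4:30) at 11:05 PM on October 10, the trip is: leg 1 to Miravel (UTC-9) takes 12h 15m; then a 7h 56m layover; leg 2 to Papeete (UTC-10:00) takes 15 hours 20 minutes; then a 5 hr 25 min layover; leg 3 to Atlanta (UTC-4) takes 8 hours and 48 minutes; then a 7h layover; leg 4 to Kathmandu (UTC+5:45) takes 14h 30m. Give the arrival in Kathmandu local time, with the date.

11:34 PM on Oct 13

Convert departure to UTC: 11:05 PM − 4:30 = 6:35 PM UTC on Oct 10.
Add 12 hours and 15 minutes leg 1 → 6:50 AM UTC (Oct 11).
Add 7 hours and 56 minutes layover in Miravel → 2:46 PM UTC.
Add 15 hours 20 minutes leg 2 → 6:06 AM UTC (Oct 12).
Add 5 hours 25 minutes layover in Papeete → 11:31 AM UTC.
Add 8 hours 48 minutes leg 3 → 8:19 PM UTC.
Add 7 hours layover in Atlanta → 3:19 AM UTC (Oct 13).
Add 14 hours and 30 minutes leg 4 → 5:49 PM UTC.
Kathmandu is UTC+5:45, so local arrival = 5:49 PM + 5:45 = 11:34 PM on Oct 13.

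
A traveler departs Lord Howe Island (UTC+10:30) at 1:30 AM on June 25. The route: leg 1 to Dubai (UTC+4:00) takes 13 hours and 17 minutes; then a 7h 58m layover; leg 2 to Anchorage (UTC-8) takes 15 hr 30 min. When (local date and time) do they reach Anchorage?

7:45 PM on Jun 25

Convert departure to UTC: 1:30 AM − 10:30 = 3:00 PM UTC on Jun 24.
Add 13 hours and 17 minutes leg 1 → 4:17 AM UTC (Jun 25).
Add 7 hours 58 minutes layover in Dubai → 12:15 PM UTC.
Add 15 hours 30 minutes leg 2 → 3:45 AM UTC (Jun 26).
Anchorage is UTC−8:00, so local arrival = 3:45 AM − 8:00 = 7:45 PM on Jun 25.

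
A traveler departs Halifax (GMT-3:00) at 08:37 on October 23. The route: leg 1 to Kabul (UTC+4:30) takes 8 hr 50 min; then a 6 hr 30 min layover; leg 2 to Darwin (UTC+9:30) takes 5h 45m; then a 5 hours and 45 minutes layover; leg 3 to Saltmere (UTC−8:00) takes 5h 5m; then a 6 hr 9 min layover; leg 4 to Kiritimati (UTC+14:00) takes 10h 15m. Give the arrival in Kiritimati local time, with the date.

Convert departure to UTC: 08:37 + 3:00 = 11:37 UTC on Oct 23.
Add 8 hours and 50 minutes leg 1 → 20:27 UTC.
Add 6 hours and 30 minutes layover in Kabul → 02:57 UTC (Oct 24).
Add 5 hours 45 minutes leg 2 → 08:42 UTC.
Add 5 hours 45 minutes layover in Darwin → 14:27 UTC.
Add 5 hours 5 minutes leg 3 → 19:32 UTC.
Add 6 hours and 9 minutes layover in Saltmere → 01:41 UTC (Oct 25).
Add 10 hours 15 minutes leg 4 → 11:56 UTC.
Kiritimati is UTC+14:00, so local arrival = 11:56 + 14:00 = 01:56 on Oct 26.

01:56 on October 26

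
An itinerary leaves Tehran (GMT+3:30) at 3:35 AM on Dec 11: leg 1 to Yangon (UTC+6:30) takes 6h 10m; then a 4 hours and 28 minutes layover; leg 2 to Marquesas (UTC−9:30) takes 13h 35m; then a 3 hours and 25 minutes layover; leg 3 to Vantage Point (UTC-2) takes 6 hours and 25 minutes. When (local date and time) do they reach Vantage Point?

Convert departure to UTC: 3:35 AM − 3:30 = 12:05 AM UTC on Dec 11.
Add 6 hours 10 minutes leg 1 → 6:15 AM UTC.
Add 4 hours and 28 minutes layover in Yangon → 10:43 AM UTC.
Add 13 hours and 35 minutes leg 2 → 12:18 AM UTC (Dec 12).
Add 3 hours 25 minutes layover in Marquesas → 3:43 AM UTC.
Add 6 hours 25 minutes leg 3 → 10:08 AM UTC.
Vantage Point is UTC−2:00, so local arrival = 10:08 AM − 2:00 = 8:08 AM on Dec 12.

8:08 AM on Dec 12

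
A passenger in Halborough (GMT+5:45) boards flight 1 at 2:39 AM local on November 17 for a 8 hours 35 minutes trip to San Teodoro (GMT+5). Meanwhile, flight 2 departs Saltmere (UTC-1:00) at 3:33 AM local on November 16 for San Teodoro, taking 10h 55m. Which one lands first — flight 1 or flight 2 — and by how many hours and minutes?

the second, by 14 hours 1 minute

Flight 1 in UTC: 2:39 AM − 5:45 = 8:54 PM on Nov 16.
+8 hours and 35 minutes → arrive 5:29 AM UTC on Nov 17.
Flight 2 in UTC: 3:33 AM + 1:00 = 4:33 AM on Nov 16.
+10 hours 55 minutes → arrive 3:28 PM UTC on Nov 16.
Flight 2 lands earlier by 14 hours 1 minute.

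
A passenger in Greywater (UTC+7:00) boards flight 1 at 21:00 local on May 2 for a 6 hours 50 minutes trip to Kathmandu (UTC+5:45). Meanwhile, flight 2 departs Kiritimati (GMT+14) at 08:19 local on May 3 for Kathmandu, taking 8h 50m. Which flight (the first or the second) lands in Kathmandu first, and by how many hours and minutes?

the first, by 6 hours 19 minutes

Flight 1 in UTC: 21:00 − 7:00 = 14:00 on May 2.
+6 hours and 50 minutes → arrive 20:50 UTC on May 2.
Flight 2 in UTC: 08:19 − 14:00 = 18:19 on May 2.
+8 hours 50 minutes → arrive 03:09 UTC on May 3.
Flight 1 lands earlier by 6 hours 19 minutes.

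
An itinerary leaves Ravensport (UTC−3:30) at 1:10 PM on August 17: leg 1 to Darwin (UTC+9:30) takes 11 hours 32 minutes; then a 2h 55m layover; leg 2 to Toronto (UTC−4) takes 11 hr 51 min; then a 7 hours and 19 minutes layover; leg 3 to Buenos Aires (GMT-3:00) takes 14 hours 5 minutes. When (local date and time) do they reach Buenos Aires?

Convert departure to UTC: 1:10 PM + 3:30 = 4:40 PM UTC on Aug 17.
Add 11 hours 32 minutes leg 1 → 4:12 AM UTC (Aug 18).
Add 2 hours 55 minutes layover in Darwin → 7:07 AM UTC.
Add 11 hours and 51 minutes leg 2 → 6:58 PM UTC.
Add 7 hours 19 minutes layover in Toronto → 2:17 AM UTC (Aug 19).
Add 14 hours 5 minutes leg 3 → 4:22 PM UTC.
Buenos Aires is UTC−3:00, so local arrival = 4:22 PM − 3:00 = 1:22 PM on Aug 19.

1:22 PM on August 19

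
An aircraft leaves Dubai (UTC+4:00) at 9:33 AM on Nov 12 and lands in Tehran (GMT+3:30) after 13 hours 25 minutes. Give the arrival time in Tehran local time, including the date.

Convert departure to UTC: 9:33 AM − 4:00 = 5:33 AM UTC on Nov 12.
Add 13 hours and 25 minutes travel time → 6:58 PM UTC.
Tehran is UTC+3:30, so local arrival = 6:58 PM + 3:30 = 10:28 PM on Nov 12.

10:28 PM on Nov 12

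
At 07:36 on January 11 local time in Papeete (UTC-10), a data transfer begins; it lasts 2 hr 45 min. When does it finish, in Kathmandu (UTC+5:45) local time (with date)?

Convert start to UTC: 07:36 + 10:00 = 17:36 UTC on Jan 11.
Add 2 hours 45 minutes duration → 20:21 UTC.
Kathmandu is UTC+5:45, so local end time = 20:21 + 5:45 = 02:06 on Jan 12.

02:06 on January 12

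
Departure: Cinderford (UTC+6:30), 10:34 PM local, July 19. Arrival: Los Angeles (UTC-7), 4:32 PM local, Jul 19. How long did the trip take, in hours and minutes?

7 hours 28 minutes

Departure in UTC: 10:34 PM − 6:30 = 4:04 PM on Jul 19.
Arrival in UTC: 4:32 PM + 7:00 = 11:32 PM on Jul 19.
Elapsed = 11:32 PM − 4:04 PM = 7 hours 28 minutes.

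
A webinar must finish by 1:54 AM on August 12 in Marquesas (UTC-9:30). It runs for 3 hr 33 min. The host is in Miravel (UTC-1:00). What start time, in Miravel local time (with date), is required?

Target end time in UTC: 1:54 AM + 9:30 = 11:24 AM on Aug 12.
Subtract 3 hours 33 minutes → start 7:51 AM UTC on Aug 12.
Miravel is UTC−1:00: 7:51 AM − 1:00 = 6:51 AM on Aug 12.

6:51 AM on Aug 12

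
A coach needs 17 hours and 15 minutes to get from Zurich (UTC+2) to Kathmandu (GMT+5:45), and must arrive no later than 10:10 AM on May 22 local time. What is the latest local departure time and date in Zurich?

Target arrival in UTC: 10:10 AM − 5:45 = 4:25 AM on May 22.
Subtract 17 hours and 15 minutes → departure 11:10 AM UTC on May 21.
Zurich is UTC+2:00: 11:10 AM + 2:00 = 1:10 PM on May 21.

1:10 PM on May 21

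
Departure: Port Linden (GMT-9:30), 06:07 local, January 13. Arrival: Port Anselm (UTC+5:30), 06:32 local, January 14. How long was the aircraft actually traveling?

9 hours 25 minutes

Departure in UTC: 06:07 + 9:30 = 15:37 on Jan 13.
Arrival in UTC: 06:32 − 5:30 = 01:02 on Jan 14.
Elapsed = 01:02 − 15:37 (+1 day) = 9 hours 25 minutes.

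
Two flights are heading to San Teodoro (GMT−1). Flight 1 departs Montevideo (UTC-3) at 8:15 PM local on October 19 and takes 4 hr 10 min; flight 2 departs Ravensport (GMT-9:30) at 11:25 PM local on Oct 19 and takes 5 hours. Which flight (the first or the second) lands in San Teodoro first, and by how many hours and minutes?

the first, by 10 hours 30 minutes

Flight 1 in UTC: 8:15 PM + 3:00 = 11:15 PM on Oct 19.
+4 hours 10 minutes → arrive 3:25 AM UTC on Oct 20.
Flight 2 in UTC: 11:25 PM + 9:30 = 8:55 AM on Oct 20.
+5 hours → arrive 1:55 PM UTC on Oct 20.
Flight 1 lands earlier by 10 hours 30 minutes.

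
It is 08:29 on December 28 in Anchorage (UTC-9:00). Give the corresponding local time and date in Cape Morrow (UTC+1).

18:29 on Dec 28

Cape Morrow is 10:00 ahead of Anchorage.
Shift by the zone difference: 08:29 + 10:00 = 18:29 on Dec 28 in Cape Morrow.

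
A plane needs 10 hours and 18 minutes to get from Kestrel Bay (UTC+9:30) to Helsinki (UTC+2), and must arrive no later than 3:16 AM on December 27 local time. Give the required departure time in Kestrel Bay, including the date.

12:28 AM on Dec 27

Target arrival in UTC: 3:16 AM − 2:00 = 1:16 AM on Dec 27.
Subtract 10 hours and 18 minutes → departure 2:58 PM UTC on Dec 26.
Kestrel Bay is UTC+9:30: 2:58 PM + 9:30 = 12:28 AM on Dec 27.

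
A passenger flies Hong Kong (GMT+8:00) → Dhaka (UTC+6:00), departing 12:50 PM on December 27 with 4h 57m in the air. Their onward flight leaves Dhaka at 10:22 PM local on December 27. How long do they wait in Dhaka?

6 hours 35 minutes

Convert departure to UTC: 12:50 PM − 8:00 = 4:50 AM UTC on Dec 27.
Add 4 hours and 57 minutes flight time → 9:47 AM UTC.
Dhaka is UTC+6:00, so local arrival = 9:47 AM + 6:00 = 3:47 PM on Dec 27.
Layover = 10:22 PM − 3:47 PM = 6 hours 35 minutes.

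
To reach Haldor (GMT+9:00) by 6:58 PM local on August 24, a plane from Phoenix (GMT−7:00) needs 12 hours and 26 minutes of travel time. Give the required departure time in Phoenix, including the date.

2:32 PM on Aug 23

Target arrival in UTC: 6:58 PM − 9:00 = 9:58 AM on Aug 24.
Subtract 12 hours 26 minutes → departure 9:32 PM UTC on Aug 23.
Phoenix is UTC−7:00: 9:32 PM − 7:00 = 2:32 PM on Aug 23.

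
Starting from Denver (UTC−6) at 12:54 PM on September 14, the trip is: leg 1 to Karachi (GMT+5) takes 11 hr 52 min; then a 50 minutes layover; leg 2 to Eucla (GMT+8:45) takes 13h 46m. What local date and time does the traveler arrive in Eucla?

Convert departure to UTC: 12:54 PM + 6:00 = 6:54 PM UTC on Sep 14.
Add 11 hours and 52 minutes leg 1 → 6:46 AM UTC (Sep 15).
Add 50 minutes layover in Karachi → 7:36 AM UTC.
Add 13 hours and 46 minutes leg 2 → 9:22 PM UTC.
Eucla is UTC+8:45, so local arrival = 9:22 PM + 8:45 = 6:07 AM on Sep 16.

6:07 AM on Sep 16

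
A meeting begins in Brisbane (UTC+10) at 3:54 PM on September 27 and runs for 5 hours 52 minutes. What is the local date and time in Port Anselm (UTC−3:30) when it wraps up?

Port Anselm is 13:30 behind Brisbane.
After 5 hours and 52 minutes it is 9:46 PM in Brisbane.
Shift by the zone difference: 9:46 PM − 13:30 = 8:16 AM on Sep 27 in Port Anselm.

8:16 AM on Sep 27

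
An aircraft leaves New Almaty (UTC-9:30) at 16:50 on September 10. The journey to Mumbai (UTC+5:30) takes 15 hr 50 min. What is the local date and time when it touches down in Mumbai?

23:40 on September 11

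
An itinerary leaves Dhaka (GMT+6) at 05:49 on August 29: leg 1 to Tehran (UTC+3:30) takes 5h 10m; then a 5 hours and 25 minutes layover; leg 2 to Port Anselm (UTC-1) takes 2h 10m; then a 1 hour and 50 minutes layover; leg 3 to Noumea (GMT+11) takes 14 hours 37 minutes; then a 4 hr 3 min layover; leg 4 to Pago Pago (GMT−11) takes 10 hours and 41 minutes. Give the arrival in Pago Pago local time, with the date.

08:45 on August 30

Convert departure to UTC: 05:49 − 6:00 = 23:49 UTC on Aug 28.
Add 5 hours and 10 minutes leg 1 → 04:59 UTC (Aug 29).
Add 5 hours 25 minutes layover in Tehran → 10:24 UTC.
Add 2 hours 10 minutes leg 2 → 12:34 UTC.
Add 1 hour 50 minutes layover in Port Anselm → 14:24 UTC.
Add 14 hours and 37 minutes leg 3 → 05:01 UTC (Aug 30).
Add 4 hours 3 minutes layover in Noumea → 09:04 UTC.
Add 10 hours and 41 minutes leg 4 → 19:45 UTC.
Pago Pago is UTC−11:00, so local arrival = 19:45 − 11:00 = 08:45 on Aug 30.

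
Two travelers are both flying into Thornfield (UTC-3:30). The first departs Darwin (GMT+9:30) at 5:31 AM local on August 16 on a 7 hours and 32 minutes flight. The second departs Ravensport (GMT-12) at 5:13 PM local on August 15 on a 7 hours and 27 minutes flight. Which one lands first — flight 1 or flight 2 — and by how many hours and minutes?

Flight 1 in UTC: 5:31 AM − 9:30 = 8:01 PM on Aug 15.
+7 hours 32 minutes → arrive 3:33 AM UTC on Aug 16.
Flight 2 in UTC: 5:13 PM + 12:00 = 5:13 AM on Aug 16.
+7 hours 27 minutes → arrive 12:40 PM UTC on Aug 16.
Flight 1 lands earlier by 9 hours 7 minutes.

the first, by 9 hours 7 minutes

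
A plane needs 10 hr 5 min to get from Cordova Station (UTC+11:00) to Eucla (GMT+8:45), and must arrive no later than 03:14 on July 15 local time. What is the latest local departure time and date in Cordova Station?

Target arrival in UTC: 03:14 − 8:45 = 18:29 on Jul 14.
Subtract 10 hours and 5 minutes → departure 08:24 UTC on Jul 14.
Cordova Station is UTC+11:00: 08:24 + 11:00 = 19:24 on Jul 14.

19:24 on July 14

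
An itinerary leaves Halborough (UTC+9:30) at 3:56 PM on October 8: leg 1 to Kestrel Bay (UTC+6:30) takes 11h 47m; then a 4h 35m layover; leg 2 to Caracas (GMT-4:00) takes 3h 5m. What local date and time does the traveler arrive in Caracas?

9:53 PM on October 8

Convert departure to UTC: 3:56 PM − 9:30 = 6:26 AM UTC on Oct 8.
Add 11 hours and 47 minutes leg 1 → 6:13 PM UTC.
Add 4 hours and 35 minutes layover in Kestrel Bay → 10:48 PM UTC.
Add 3 hours and 5 minutes leg 2 → 1:53 AM UTC (Oct 9).
Caracas is UTC−4:00, so local arrival = 1:53 AM − 4:00 = 9:53 PM on Oct 8.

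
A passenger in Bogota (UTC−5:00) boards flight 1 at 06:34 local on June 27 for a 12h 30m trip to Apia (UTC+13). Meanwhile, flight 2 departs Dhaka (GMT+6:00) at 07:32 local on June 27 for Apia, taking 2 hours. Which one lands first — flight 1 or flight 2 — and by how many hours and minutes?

Flight 1 in UTC: 06:34 + 5:00 = 11:34 on Jun 27.
+12 hours 30 minutes → arrive 00:04 UTC on Jun 28.
Flight 2 in UTC: 07:32 − 6:00 = 01:32 on Jun 27.
+2 hours → arrive 03:32 UTC on Jun 27.
Flight 2 lands earlier by 20 hours 32 minutes.

the second, by 20 hours 32 minutes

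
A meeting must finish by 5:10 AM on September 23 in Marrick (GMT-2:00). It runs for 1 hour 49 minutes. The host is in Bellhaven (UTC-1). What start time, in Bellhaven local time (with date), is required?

4:21 AM on September 23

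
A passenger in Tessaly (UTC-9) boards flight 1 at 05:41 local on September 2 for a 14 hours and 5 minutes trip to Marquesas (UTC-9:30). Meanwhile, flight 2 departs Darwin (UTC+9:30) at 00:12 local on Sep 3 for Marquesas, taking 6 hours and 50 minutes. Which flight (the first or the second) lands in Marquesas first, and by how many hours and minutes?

Flight 1 in UTC: 05:41 + 9:00 = 14:41 on Sep 2.
+14 hours and 5 minutes → arrive 04:46 UTC on Sep 3.
Flight 2 in UTC: 00:12 − 9:30 = 14:42 on Sep 2.
+6 hours and 50 minutes → arrive 21:32 UTC on Sep 2.
Flight 2 lands earlier by 7 hours 14 minutes.

the second, by 7 hours 14 minutes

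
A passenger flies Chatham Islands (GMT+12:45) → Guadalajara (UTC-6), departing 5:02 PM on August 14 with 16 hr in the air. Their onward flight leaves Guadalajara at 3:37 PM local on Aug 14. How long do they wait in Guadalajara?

1 hour 20 minutes

Convert departure to UTC: 5:02 PM − 12:45 = 4:17 AM UTC on Aug 14.
Add 16 hours flight time → 8:17 PM UTC.
Guadalajara is UTC−6:00, so local arrival = 8:17 PM − 6:00 = 2:17 PM on Aug 14.
Layover = 3:37 PM − 2:17 PM = 1 hour 20 minutes.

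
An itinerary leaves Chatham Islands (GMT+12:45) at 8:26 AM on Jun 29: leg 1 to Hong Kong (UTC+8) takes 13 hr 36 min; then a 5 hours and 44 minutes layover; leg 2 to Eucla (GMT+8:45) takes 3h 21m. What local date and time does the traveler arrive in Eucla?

3:07 AM on June 30

Convert departure to UTC: 8:26 AM − 12:45 = 7:41 PM UTC on Jun 28.
Add 13 hours 36 minutes leg 1 → 9:17 AM UTC (Jun 29).
Add 5 hours 44 minutes layover in Hong Kong → 3:01 PM UTC.
Add 3 hours and 21 minutes leg 2 → 6:22 PM UTC.
Eucla is UTC+8:45, so local arrival = 6:22 PM + 8:45 = 3:07 AM on Jun 30.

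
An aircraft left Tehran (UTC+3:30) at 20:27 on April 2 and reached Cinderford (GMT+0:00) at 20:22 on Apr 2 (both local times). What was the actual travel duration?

Departure in UTC: 20:27 − 3:30 = 16:57 on Apr 2.
Arrival is already UTC: 20:22 on Apr 2.
Elapsed = 20:22 − 16:57 = 3 hours 25 minutes.

3 hours 25 minutes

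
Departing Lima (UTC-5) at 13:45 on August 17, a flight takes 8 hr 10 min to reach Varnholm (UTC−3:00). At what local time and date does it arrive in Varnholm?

23:55 on August 17

Varnholm is 2:00 ahead of Lima.
After 8 hours and 10 minutes it is 21:55 in Lima.
Shift by the zone difference: 21:55 + 2:00 = 23:55 on Aug 17 in Varnholm.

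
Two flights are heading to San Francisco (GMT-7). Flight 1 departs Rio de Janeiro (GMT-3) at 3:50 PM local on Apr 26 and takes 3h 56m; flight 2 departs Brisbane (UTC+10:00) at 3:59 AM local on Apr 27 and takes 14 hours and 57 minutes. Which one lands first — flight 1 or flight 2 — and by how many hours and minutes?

the first, by 10 hours 10 minutes

Flight 1 in UTC: 3:50 PM + 3:00 = 6:50 PM on Apr 26.
+3 hours and 56 minutes → arrive 10:46 PM UTC on Apr 26.
Flight 2 in UTC: 3:59 AM − 10:00 = 5:59 PM on Apr 26.
+14 hours 57 minutes → arrive 8:56 AM UTC on Apr 27.
Flight 1 lands earlier by 10 hours 10 minutes.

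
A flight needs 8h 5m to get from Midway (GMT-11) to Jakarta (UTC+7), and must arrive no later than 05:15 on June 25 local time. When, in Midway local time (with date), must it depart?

03:10 on June 24

Target arrival in UTC: 05:15 − 7:00 = 22:15 on Jun 24.
Subtract 8 hours and 5 minutes → departure 14:10 UTC on Jun 24.
Midway is UTC−11:00: 14:10 − 11:00 = 03:10 on Jun 24.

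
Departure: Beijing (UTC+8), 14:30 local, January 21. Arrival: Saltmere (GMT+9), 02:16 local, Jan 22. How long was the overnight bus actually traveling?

Departure in UTC: 14:30 − 8:00 = 06:30 on Jan 21.
Arrival in UTC: 02:16 − 9:00 = 17:16 on Jan 21.
Elapsed = 17:16 − 06:30 = 10 hours 46 minutes.

10 hours 46 minutes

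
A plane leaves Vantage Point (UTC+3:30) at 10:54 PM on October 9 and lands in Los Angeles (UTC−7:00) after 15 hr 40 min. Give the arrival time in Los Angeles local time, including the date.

4:04 AM on October 10

Convert departure to UTC: 10:54 PM − 3:30 = 7:24 PM UTC on Oct 9.
Add 15 hours and 40 minutes travel time → 11:04 AM UTC (Oct 10).
Los Angeles is UTC−7:00, so local arrival = 11:04 AM − 7:00 = 4:04 AM on Oct 10.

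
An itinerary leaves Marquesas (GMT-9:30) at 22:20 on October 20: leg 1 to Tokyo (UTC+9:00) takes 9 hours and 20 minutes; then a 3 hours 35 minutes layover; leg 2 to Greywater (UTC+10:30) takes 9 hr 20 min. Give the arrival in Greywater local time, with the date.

Convert departure to UTC: 22:20 + 9:30 = 07:50 UTC on Oct 21.
Add 9 hours and 20 minutes leg 1 → 17:10 UTC.
Add 3 hours and 35 minutes layover in Tokyo → 20:45 UTC.
Add 9 hours 20 minutes leg 2 → 06:05 UTC (Oct 22).
Greywater is UTC+10:30, so local arrival = 06:05 + 10:30 = 16:35 on Oct 22.

16:35 on Oct 22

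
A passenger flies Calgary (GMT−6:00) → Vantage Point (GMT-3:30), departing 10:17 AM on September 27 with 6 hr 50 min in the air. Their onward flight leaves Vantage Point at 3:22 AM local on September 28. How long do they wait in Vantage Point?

Convert departure to UTC: 10:17 AM + 6:00 = 4:17 PM UTC on Sep 27.
Add 6 hours and 50 minutes flight time → 11:07 PM UTC.
Vantage Point is UTC−3:30, so local arrival = 11:07 PM − 3:30 = 7:37 PM on Sep 27.
Layover = 3:22 AM − 7:37 PM (+1 day) = 7 hours 45 minutes.

7 hours 45 minutes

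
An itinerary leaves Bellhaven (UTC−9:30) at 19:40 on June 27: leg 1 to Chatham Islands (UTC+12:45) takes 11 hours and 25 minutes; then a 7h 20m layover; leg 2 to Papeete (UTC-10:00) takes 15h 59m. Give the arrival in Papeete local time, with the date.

Convert departure to UTC: 19:40 + 9:30 = 05:10 UTC on Jun 28.
Add 11 hours and 25 minutes leg 1 → 16:35 UTC.
Add 7 hours and 20 minutes layover in Chatham Islands → 23:55 UTC.
Add 15 hours and 59 minutes leg 2 → 15:54 UTC (Jun 29).
Papeete is UTC−10:00, so local arrival = 15:54 − 10:00 = 05:54 on Jun 29.

05:54 on June 29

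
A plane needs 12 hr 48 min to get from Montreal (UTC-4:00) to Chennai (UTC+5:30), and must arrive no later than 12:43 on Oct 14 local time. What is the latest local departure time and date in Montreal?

14:25 on Oct 13

Target arrival in UTC: 12:43 − 5:30 = 07:13 on Oct 14.
Subtract 12 hours and 48 minutes → departure 18:25 UTC on Oct 13.
Montreal is UTC−4:00: 18:25 − 4:00 = 14:25 on Oct 13.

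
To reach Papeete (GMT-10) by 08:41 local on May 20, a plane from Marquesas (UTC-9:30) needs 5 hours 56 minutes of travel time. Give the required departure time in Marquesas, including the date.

03:15 on May 20

Target arrival in UTC: 08:41 + 10:00 = 18:41 on May 20.
Subtract 5 hours 56 minutes → departure 12:45 UTC on May 20.
Marquesas is UTC−9:30: 12:45 − 9:30 = 03:15 on May 20.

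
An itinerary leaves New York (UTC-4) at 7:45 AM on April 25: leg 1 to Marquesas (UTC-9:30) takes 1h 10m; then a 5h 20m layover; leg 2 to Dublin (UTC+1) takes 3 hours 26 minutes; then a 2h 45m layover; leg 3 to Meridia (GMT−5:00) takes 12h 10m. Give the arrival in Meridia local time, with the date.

7:36 AM on Apr 26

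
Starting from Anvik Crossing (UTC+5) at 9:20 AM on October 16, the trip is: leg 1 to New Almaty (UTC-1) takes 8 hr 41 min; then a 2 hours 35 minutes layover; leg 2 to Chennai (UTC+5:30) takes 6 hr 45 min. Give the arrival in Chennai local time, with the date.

3:51 AM on October 17

Convert departure to UTC: 9:20 AM − 5:00 = 4:20 AM UTC on Oct 16.
Add 8 hours 41 minutes leg 1 → 1:01 PM UTC.
Add 2 hours and 35 minutes layover in New Almaty → 3:36 PM UTC.
Add 6 hours 45 minutes leg 2 → 10:21 PM UTC.
Chennai is UTC+5:30, so local arrival = 10:21 PM + 5:30 = 3:51 AM on Oct 17.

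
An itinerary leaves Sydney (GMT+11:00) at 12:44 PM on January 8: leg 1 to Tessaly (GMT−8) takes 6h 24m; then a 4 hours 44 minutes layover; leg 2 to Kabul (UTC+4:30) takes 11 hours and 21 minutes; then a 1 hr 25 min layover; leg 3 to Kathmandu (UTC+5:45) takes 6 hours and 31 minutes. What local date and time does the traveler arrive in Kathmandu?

1:54 PM on Jan 9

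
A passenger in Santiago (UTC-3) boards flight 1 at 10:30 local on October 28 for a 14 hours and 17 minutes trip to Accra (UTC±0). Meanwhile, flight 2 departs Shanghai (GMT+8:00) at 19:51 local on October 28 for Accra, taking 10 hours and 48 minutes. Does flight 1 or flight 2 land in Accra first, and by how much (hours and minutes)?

Flight 1 in UTC: 10:30 + 3:00 = 13:30 on Oct 28.
+14 hours and 17 minutes → arrive 03:47 UTC on Oct 29.
Flight 2 in UTC: 19:51 − 8:00 = 11:51 on Oct 28.
+10 hours and 48 minutes → arrive 22:39 UTC on Oct 28.
Flight 2 lands earlier by 5 hours 8 minutes.

the second, by 5 hours 8 minutes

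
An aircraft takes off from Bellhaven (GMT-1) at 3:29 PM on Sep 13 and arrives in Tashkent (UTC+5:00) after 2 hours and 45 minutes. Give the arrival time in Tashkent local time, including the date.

Tashkent is 6:00 ahead of Bellhaven.
After 2 hours 45 minutes it is 6:14 PM in Bellhaven.
Shift by the zone difference: 6:14 PM + 6:00 = 12:14 AM on Sep 14 in Tashkent.

12:14 AM on September 14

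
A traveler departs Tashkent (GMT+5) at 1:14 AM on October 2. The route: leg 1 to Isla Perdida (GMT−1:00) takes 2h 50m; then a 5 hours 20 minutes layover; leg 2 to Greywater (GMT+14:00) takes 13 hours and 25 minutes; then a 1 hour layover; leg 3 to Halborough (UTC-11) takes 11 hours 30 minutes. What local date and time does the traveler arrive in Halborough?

7:19 PM on October 2

Convert departure to UTC: 1:14 AM − 5:00 = 8:14 PM UTC on Oct 1.
Add 2 hours 50 minutes leg 1 → 11:04 PM UTC.
Add 5 hours 20 minutes layover in Isla Perdida → 4:24 AM UTC (Oct 2).
Add 13 hours 25 minutes leg 2 → 5:49 PM UTC.
Add 1 hour layover in Greywater → 6:49 PM UTC.
Add 11 hours and 30 minutes leg 3 → 6:19 AM UTC (Oct 3).
Halborough is UTC−11:00, so local arrival = 6:19 AM − 11:00 = 7:19 PM on Oct 2.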